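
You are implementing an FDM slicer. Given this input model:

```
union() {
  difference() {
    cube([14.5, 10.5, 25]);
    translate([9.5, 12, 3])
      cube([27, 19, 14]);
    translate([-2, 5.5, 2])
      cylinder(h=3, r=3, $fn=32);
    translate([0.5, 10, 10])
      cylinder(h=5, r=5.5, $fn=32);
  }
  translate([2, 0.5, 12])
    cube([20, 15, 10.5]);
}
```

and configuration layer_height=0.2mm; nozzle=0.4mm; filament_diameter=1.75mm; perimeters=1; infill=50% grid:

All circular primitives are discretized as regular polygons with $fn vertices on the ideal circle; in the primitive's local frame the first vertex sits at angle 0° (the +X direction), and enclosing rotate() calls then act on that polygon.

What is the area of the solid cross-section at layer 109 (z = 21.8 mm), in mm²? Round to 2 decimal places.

At z = 21.8 mm: the cube (footprint 14.5×10.5) is included at this height (area 152.25 mm²); the cube at (9.5, 12) is not intersected at this z (z outside [3, 17]); the cylinder at (-2, 5.5) is not intersected at this z (z outside [2, 5]); the cylinder at (0.5, 10) is not intersected at this z (z outside [10, 15]); After the difference (first − rest): none of the subtracted shapes is present at this height, so the 14.5×10.5 cube is unchanged — area = 152.25 mm²; the 20×15 cube at (2, 0.5) contributes its full rectangle (area 300.00 mm²); Merging all regions: the regions partially overlap — summed areas 452.25 mm² minus the doubly-counted overlap 125.00 mm² gives 327.25 mm² — area = 327.25 mm². Overall, the cross-section is a single solid region. Net area = 327.25 mm².

327.25 mm²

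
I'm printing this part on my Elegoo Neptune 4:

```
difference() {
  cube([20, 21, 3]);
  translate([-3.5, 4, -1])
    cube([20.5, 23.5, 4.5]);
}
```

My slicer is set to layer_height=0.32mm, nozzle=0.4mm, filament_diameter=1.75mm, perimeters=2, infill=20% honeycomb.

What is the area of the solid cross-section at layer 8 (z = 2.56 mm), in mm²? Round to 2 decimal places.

131.00 mm²

At z = 2.56 mm: the cube is present — its section is the full 20×21 rectangle (area 420.00 mm²); the cube at (-3.5, 4) is present — its section is the full 20.5×23.5 rectangle (area 481.75 mm²); Subtracting the remaining from the first: starting from the 20×21 cube (420.00 mm²), the 20.5×23.5 cube at (-3.5, 4) partially overlaps it — only the 289.00 mm² overlap (of its 481.75 mm²) is removed, clipping the outline — area = 131.00 mm². Overall, the cross-section is a single solid region. Net area = 131.00 mm².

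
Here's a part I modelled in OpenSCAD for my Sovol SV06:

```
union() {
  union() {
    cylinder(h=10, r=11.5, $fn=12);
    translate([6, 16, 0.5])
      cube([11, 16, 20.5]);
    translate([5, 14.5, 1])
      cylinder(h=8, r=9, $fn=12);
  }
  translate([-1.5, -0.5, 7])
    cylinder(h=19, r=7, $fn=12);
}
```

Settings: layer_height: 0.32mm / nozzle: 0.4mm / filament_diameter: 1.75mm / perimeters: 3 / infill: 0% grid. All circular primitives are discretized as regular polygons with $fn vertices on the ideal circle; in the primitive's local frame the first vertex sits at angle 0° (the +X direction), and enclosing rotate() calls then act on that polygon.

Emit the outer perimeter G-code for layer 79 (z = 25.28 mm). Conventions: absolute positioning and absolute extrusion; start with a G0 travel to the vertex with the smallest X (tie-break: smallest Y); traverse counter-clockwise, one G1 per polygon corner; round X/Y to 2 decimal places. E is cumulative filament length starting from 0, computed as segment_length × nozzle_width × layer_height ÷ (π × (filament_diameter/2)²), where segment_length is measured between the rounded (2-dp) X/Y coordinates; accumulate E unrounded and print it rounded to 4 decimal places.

G0 X-8.50 Y-0.50 Z25.28
G1 X-7.56 Y-4.00 E0.1929
G1 X-5.00 Y-6.56 E0.3855
G1 X-1.50 Y-7.50 E0.5784
G1 X2.00 Y-6.56 E0.7712
G1 X4.56 Y-4.00 E0.9639
G1 X5.50 Y-0.50 E1.1568
G1 X4.56 Y3.00 E1.3496
G1 X2.00 Y5.56 E1.5423
G1 X-1.50 Y6.50 E1.7351
G1 X-5.00 Y5.56 E1.9280
G1 X-7.56 Y3.00 E2.1207
G1 X-8.50 Y-0.50 E2.3135

At z = 25.28 mm: the cylinder is not intersected at this z (z outside [0, 10]); the cube at (6, 16) is not intersected at this z (z outside [0.5, 21]); the cylinder at (5, 14.5) is absent (z outside [1, 9]); Merging all regions: nothing is present at this height; the r=7 cylinder at (-1.5, -0.5) contributes a regular 12-gon of circumradius 7; Merging all regions: only the r=7 cylinder at (-1.5, -0.5) is present, so the union is just that shape — 1 connected region. The outline is a single polygon with 12 vertices. Extrusion per mm of travel: 0.4 × 0.32 / (π × 0.875²) = 0.053216. Accumulating E over each segment gives final E = 2.3135.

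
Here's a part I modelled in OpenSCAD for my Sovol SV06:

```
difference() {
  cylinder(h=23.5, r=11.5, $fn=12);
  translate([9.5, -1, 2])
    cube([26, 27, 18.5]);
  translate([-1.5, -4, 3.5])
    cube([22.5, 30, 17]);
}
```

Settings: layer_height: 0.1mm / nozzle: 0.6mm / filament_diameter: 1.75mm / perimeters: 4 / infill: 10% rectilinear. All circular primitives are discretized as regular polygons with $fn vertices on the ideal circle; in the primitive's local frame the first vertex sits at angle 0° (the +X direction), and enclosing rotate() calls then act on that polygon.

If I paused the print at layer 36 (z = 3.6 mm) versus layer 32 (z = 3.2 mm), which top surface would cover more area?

Layer 36 (z = 3.6): the r=11.5 cylinder gives a regular 12-gon of circumradius 11.5 (constant along its height) (area = (12/2)·11.500²·sin(360°/12) = 396.75 mm²); the cube at (9.5, -1) is present — its section is the full 26×27 rectangle (area 702.00 mm²); the 22.5×30 cube at (-1.5, -4) contributes its full rectangle (area 675.00 mm²); Subtracting the remaining from the first: starting from the r=11.5 cylinder (396.75 mm²), the 26×27 cube at (9.5, -1) partially overlaps it — only the 9.04 mm² overlap (of its 702.00 mm²) is removed, clipping the outline; the 22.5×30 cube at (-1.5, -4) partially overlaps it — only the 156.95 mm² overlap (of its 675.00 mm²) is removed, clipping the outline — area = 230.76 mm². So its area = 230.76 mm². Layer 32 (z = 3.2): the r=11.5 cylinder gives a regular 12-gon of circumradius 11.5 (constant along its height) (area = (12/2)·11.500²·sin(360°/12) = 396.75 mm²); the cube at (9.5, -1) (footprint 26×27) is included at this height (area 702.00 mm²); the cube at (-1.5, -4) is absent (z outside [3.5, 20.5]); Subtracting the remaining from the first: starting from the r=11.5 cylinder (396.75 mm²), the 26×27 cube at (9.5, -1) partially overlaps it — only the 9.04 mm² overlap (of its 702.00 mm²) is removed, clipping the outline — area = 387.71 mm². So its area = 387.71 mm². Layer 32 is larger (387.71 vs 230.76 mm²).

layer 32 (z = 3.2 mm)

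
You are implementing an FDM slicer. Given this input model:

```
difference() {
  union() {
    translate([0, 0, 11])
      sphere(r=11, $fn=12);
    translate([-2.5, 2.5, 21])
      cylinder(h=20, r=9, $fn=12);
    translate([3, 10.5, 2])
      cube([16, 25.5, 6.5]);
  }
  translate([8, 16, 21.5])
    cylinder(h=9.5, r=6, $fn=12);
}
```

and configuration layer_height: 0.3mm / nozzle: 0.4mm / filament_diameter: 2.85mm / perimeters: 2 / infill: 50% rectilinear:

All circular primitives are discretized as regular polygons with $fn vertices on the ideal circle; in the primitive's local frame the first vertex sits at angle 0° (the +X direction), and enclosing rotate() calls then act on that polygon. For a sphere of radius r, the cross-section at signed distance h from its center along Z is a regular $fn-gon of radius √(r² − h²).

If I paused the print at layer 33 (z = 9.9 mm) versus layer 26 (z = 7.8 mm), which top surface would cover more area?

Layer 33 (z = 9.9): the sphere: section is a regular 12-gon, circumradius = √(r²−h²) = √(11²−1.1²) = 10.945 (area = (12/2)·10.945²·sin(360°/12) = 359.37 mm²); the cylinder at (-2.5, 2.5) is not intersected at this z (z outside [21, 41]); the cube at (3, 10.5) is absent (z outside [2, 8.5]); Taking the union: only the r=11 sphere is present, so the union is just that shape — area = 359.37 mm²; the cylinder at (8, 16) is absent (z outside [21.5, 31]); After the difference (first − rest): none of the subtracted shapes is present at this height, so the result so far is unchanged — area = 359.37 mm². So its area = 359.37 mm². Layer 26 (z = 7.8): the r=11 sphere slices to a regular 12-gon of circumradius 10.524 (√(r²−h²) with h=3.2 from center) (area = (12/2)·10.524²·sin(360°/12) = 332.28 mm²); the cylinder at (-2.5, 2.5) is not intersected at this z (z outside [21, 41]); the cube at (3, 10.5) (footprint 16×25.5) is included at this height (area 408.00 mm²); Merging all regions: the 2 present regions are separate (no shared area or edge), so areas and boundary lengths simply add and each stays a separate island — area = 740.28 mm²; the cylinder at (8, 16) is absent (z outside [21.5, 31]); Subtracting the remaining from the first: none of the subtracted shapes is present at this height, so the result so far is unchanged — area = 740.28 mm². So its area = 740.28 mm². Layer 26 is larger (740.28 vs 359.37 mm²).

layer 26 (z = 7.8 mm)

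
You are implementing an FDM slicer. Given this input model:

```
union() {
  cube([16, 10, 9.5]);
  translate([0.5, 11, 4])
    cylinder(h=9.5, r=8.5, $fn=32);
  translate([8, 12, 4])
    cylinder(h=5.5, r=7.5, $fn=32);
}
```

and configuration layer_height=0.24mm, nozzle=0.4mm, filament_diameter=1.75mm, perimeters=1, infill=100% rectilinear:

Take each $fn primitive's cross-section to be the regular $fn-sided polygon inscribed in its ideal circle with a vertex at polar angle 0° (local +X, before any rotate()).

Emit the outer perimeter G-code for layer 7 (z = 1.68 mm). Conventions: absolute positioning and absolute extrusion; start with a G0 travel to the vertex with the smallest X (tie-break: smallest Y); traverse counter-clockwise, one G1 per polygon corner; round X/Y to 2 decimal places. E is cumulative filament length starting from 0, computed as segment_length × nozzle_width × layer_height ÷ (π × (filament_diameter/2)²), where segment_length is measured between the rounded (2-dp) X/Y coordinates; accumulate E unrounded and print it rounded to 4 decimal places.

G0 X0.00 Y0.00 Z1.68
G1 X16.00 Y0.00 E0.6386
G1 X16.00 Y10.00 E1.0377
G1 X0.00 Y10.00 E1.6763
G1 X0.00 Y0.00 E2.0754

At z = 1.68 mm: the cube is present — its section is the full 16×10 rectangle; the cylinder at (0.5, 11) is not intersected at this z (z outside [4, 13.5]); the cylinder at (8, 12) is absent (z outside [4, 9.5]); Merging all regions: only the 16×10 cube is present, so the union is just that shape — 1 connected region. The outline is a single polygon with 4 vertices. Extrusion per mm of travel: 0.4 × 0.24 / (π × 0.875²) = 0.039912. Accumulating E over each segment gives final E = 2.0754.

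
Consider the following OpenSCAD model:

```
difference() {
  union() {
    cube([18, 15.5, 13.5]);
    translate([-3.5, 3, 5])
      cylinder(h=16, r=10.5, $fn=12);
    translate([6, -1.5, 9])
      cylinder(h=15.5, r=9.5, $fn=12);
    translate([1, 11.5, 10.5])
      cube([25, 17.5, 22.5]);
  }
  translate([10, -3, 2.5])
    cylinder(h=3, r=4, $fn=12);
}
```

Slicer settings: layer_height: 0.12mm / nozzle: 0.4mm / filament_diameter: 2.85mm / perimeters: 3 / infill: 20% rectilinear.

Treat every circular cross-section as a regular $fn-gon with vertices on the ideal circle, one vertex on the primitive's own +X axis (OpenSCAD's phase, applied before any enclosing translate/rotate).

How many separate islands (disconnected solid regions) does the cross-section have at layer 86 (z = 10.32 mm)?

1

At z = 10.32 mm: the cube is present — its section is the full 18×15.5 rectangle; the cylinder at (-3.5, 3): section is a regular 12-gon, circumradius r=10.5; the r=9.5 cylinder at (6, -1.5) gives a regular 12-gon of circumradius 9.5 (constant along its height); the cube at (1, 11.5) is not intersected at this z (z outside [10.5, 33]); Merging all regions: the regions partially overlap (shared area 222.22 mm²), so overlapping operands fuse into one piece — 1 connected region; the cylinder at (10, -3) is not intersected at this z (z outside [2.5, 5.5]); Subtracting the remaining from the first: none of the subtracted shapes is present at this height, so the result so far is unchanged — 1 connected region. Overall, the cross-section is a single solid region. Island count = 1.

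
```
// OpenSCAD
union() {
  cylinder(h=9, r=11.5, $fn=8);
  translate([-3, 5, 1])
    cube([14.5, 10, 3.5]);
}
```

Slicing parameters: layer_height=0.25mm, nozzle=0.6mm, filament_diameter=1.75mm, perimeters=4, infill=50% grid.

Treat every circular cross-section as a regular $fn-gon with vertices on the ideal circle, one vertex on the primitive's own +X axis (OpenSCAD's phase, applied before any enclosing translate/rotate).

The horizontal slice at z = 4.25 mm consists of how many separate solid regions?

At z = 4.25 mm: the r=11.5 cylinder gives a regular 8-gon of circumradius 11.5 (constant along its height); the cube at (-3, 5) is present — its section is the full 14.5×10 rectangle; Combining (union): the regions partially overlap (shared area 58.83 mm²), so overlapping operands fuse into one piece — 1 connected region. The result has 1 disconnected region.

1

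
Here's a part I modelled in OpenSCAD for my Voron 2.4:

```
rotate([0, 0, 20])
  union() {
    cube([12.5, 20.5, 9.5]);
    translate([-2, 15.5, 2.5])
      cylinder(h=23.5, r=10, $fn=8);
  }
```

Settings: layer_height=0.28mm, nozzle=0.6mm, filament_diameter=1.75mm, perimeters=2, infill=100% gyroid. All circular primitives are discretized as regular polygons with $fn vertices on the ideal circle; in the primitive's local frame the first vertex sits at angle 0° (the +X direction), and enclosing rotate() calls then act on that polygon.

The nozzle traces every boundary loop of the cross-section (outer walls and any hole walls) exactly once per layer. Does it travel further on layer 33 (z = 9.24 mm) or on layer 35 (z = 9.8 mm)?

Layer 33 (z = 9.24): the cube is present — its section is the full 12.5×20.5 rectangle (perimeter 66.00 mm); the r=10 cylinder at (-2, 15.5) gives a regular 8-gon of circumradius 10 (constant along its height) (perimeter = 2·8·10.000·sin(180°/8) = 61.23 mm); Combining (union): the regions partially overlap (shared area 86.36 mm²), so the edge portions inside another operand are dropped and the merged outline is re-measured after clipping — boundary = 88.57 mm; (rotated 20° about Z; rotation is an isometry so areas/perimeters/island counts are preserved). So its perimeter = 88.57 mm. Layer 35 (z = 9.8): the cube does not reach this height (z outside [0, 9.5]); the r=10 cylinder at (-2, 15.5) gives a regular 8-gon of circumradius 10 (constant along its height) (perimeter = 2·8·10.000·sin(180°/8) = 61.23 mm); Taking the union: only the r=10 cylinder at (-2, 15.5) is present, so the union is just that shape — boundary = 61.23 mm; (whole slice rotated 20° about Z — lengths, areas and connectivity unchanged). So its perimeter = 61.23 mm. Layer 33 is larger (88.57 vs 61.23 mm).

layer 33 (z = 9.24 mm)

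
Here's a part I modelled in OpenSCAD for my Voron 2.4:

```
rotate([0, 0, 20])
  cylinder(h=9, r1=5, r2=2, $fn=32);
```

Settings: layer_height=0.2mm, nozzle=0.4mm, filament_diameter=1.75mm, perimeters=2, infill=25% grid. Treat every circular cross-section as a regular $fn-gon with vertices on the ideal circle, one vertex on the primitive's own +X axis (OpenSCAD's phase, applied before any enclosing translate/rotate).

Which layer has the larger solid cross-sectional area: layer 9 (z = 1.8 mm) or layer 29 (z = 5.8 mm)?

layer 9 (z = 1.8 mm)

Layer 9 (z = 1.8): the cone contributes a regular 32-gon of circumradius 4.400 (interpolated between r1=5 and r2=2 at t=0.200) (area = (32/2)·4.400²·sin(360°/32) = 60.43 mm²); (rotated 20° about Z; rotation is an isometry so areas/perimeters/island counts are preserved). So its area = 60.43 mm². Layer 29 (z = 5.8): the cone contributes a regular 32-gon of circumradius 3.067 (interpolated between r1=5 and r2=2 at t=0.644) (area = (32/2)·3.067²·sin(360°/32) = 29.36 mm²); (whole slice rotated 20° about Z — lengths, areas and connectivity unchanged). So its area = 29.36 mm². Layer 9 is larger (60.43 vs 29.36 mm²).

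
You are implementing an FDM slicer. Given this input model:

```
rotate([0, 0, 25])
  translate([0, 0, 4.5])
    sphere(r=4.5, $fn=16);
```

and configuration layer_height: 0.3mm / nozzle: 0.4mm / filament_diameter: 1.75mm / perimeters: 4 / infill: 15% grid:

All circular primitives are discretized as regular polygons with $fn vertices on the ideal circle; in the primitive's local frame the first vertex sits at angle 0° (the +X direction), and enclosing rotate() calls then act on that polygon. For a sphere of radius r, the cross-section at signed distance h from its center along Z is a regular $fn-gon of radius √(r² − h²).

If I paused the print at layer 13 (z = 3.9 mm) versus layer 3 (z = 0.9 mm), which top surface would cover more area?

layer 13 (z = 3.9 mm)

Layer 13 (z = 3.9): the sphere: section is a regular 16-gon, circumradius = √(r²−h²) = √(4.5²−0.6²) = 4.460 (area = (16/2)·4.460²·sin(360°/16) = 60.89 mm²); (rotated 25° about Z; rotation is an isometry so areas/perimeters/island counts are preserved). So its area = 60.89 mm². Layer 3 (z = 0.9): the sphere: section is a regular 16-gon, circumradius = √(r²−h²) = √(4.5²−3.6²) = 2.700 (area = (16/2)·2.700²·sin(360°/16) = 22.32 mm²); (whole slice rotated 25° about Z — lengths, areas and connectivity unchanged). So its area = 22.32 mm². Layer 13 is larger (60.89 vs 22.32 mm²).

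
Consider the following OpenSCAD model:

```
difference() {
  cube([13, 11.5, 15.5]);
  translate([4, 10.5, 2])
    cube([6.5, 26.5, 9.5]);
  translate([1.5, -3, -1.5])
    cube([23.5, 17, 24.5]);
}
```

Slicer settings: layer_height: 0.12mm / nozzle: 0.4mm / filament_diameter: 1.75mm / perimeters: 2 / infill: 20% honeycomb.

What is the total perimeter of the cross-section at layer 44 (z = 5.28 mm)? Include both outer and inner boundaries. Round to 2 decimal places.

26.00 mm

At z = 5.28 mm: the 13×11.5 cube contributes its full rectangle (perimeter 49.00 mm); the cube at (4, 10.5) is present — its section is the full 6.5×26.5 rectangle (perimeter 66.00 mm); the 23.5×17 cube at (1.5, -3) contributes its full rectangle (perimeter 81.00 mm); Subtracting the remaining from the first: starting from the 13×11.5 cube, the 6.5×26.5 cube at (4, 10.5) partially overlaps it — only the 6.50 mm² overlap (of its 172.25 mm²) is removed, clipping the outline; the 23.5×17 cube at (1.5, -3) partially overlaps it — only the 125.75 mm² overlap (of its 399.50 mm²) is removed, clipping the outline — boundary = 26.00 mm. Overall, the cross-section is a single solid region. Total boundary length (outer) = 26.00 mm.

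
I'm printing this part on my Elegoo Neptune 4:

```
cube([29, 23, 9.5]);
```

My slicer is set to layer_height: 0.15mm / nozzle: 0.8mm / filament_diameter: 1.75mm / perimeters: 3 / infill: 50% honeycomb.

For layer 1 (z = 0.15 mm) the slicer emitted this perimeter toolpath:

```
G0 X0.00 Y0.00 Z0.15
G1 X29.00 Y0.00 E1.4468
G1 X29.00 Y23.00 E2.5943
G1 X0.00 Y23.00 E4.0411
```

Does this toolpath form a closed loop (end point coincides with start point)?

Start point (G0): (0.00, 0.00). End point (last G1): the path does not return to the start — open.

no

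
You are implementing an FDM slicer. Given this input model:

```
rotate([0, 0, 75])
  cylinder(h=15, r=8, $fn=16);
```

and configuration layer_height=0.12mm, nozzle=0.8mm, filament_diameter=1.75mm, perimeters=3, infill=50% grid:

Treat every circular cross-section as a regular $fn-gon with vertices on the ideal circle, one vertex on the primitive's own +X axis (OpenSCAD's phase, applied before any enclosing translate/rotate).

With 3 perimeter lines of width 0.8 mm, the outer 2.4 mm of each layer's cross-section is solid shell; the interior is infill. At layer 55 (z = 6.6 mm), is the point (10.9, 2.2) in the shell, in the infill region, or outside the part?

At z = 6.6 mm: the r=8 cylinder gives a regular 16-gon of circumradius 8 (constant along its height); (rotated 75° about Z; rotation is an isometry so areas/perimeters/island counts are preserved). Overall, the cross-section is a single solid region. Undo the 75° rotation: the query point maps to (4.946, -9.959) in the un-rotated model frame. The nearest boundary edge runs (3.06, -7.39)→(5.66, -5.66); distance from the point to it = 3.18 mm. The point is not inside any of the regions above, so it lies outside the cross-section (3.18 mm from the nearest boundary).

outside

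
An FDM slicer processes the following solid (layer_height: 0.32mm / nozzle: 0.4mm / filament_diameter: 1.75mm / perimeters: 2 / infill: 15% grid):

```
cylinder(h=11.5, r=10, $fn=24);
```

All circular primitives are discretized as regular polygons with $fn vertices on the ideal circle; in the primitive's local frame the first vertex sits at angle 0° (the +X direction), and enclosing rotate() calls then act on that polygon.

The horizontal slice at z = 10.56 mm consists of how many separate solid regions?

1

At z = 10.56 mm: the r=10 cylinder gives a regular 24-gon of circumradius 10 (constant along its height). The result has 1 disconnected region.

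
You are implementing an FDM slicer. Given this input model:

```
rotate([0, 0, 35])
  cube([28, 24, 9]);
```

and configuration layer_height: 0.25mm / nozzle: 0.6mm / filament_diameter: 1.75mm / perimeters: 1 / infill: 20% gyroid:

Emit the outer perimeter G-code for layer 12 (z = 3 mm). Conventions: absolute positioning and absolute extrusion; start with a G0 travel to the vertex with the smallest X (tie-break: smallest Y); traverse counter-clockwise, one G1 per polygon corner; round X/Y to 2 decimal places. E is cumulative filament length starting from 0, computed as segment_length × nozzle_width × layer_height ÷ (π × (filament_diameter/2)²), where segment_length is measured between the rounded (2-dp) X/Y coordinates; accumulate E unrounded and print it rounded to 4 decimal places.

G0 X-13.77 Y19.66 Z3.00
G1 X0.00 Y0.00 E1.4969
G1 X22.94 Y16.06 E3.2432
G1 X9.17 Y35.72 E4.7401
G1 X-13.77 Y19.66 E6.4864

At z = 3 mm: the cube is present — its section is the full 28×24 rectangle; (rotated 35° about Z; rotation is an isometry so areas/perimeters/island counts are preserved). The outline is a single polygon with 4 vertices. Extrusion per mm of travel: 0.6 × 0.25 / (π × 0.875²) = 0.062363. Accumulating E over each segment gives final E = 6.4864.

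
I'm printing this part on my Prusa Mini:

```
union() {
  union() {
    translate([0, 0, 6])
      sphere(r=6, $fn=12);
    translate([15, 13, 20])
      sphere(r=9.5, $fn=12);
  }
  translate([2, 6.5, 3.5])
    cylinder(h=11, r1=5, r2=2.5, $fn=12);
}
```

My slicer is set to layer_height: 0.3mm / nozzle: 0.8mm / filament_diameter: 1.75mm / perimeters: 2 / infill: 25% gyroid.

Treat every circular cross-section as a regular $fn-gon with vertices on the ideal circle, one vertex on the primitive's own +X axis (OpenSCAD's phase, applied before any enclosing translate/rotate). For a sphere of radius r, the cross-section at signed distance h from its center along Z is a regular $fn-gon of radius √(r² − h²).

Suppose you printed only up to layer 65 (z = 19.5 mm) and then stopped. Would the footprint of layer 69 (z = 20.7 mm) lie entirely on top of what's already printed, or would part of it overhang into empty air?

entirely on top

Compare the two slices. At z = 19.5: the sphere is not intersected at this z (|z−center|=13.500 > r=6); the r=9.5 sphere at (15, 13) slices to a regular 12-gon of circumradius 9.487 (√(r²−h²) with h=0.5 from center) (area = (12/2)·9.487²·sin(360°/12) = 270.00 mm²); Combining (union): only the r=9.5 sphere at (15, 13) is present, so the union is just that shape — area = 270.00 mm²; the cone at (2, 6.5) does not reach this height (z outside [3.5, 14.5]); Combining (union): only that combined region is present, so the union is just that shape — area = 270.00 mm². At z = 20.7: the sphere is absent (|z−center|=14.700 > r=6); the r=9.5 sphere at (15, 13) contributes a regular 12-gon of circumradius √(9.5²−0.7²) = 9.474 (area = (12/2)·9.474²·sin(360°/12) = 269.28 mm²); Merging all regions: only the r=9.5 sphere at (15, 13) is present, so the union is just that shape — area = 269.28 mm²; the cone at (2, 6.5) is not intersected at this z (z outside [3.5, 14.5]); Combining (union): only the result so far is present, so the union is just that shape — area = 269.28 mm². Checking containment: the cross-section at z = 20.7 is a subset of the cross-section at z = 19.5.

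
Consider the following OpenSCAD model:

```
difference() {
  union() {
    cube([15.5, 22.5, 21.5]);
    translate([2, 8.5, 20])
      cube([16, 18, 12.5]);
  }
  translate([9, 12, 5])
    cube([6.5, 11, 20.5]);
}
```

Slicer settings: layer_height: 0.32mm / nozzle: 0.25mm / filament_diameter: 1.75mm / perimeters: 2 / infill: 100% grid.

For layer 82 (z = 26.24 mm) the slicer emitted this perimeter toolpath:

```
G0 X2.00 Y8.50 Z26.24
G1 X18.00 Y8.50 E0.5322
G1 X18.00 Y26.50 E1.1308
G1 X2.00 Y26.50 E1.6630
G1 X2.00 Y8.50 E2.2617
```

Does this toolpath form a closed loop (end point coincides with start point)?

yes

Start point (G0): (2.00, 8.50). End point (last G1): the path returns to the start — closed.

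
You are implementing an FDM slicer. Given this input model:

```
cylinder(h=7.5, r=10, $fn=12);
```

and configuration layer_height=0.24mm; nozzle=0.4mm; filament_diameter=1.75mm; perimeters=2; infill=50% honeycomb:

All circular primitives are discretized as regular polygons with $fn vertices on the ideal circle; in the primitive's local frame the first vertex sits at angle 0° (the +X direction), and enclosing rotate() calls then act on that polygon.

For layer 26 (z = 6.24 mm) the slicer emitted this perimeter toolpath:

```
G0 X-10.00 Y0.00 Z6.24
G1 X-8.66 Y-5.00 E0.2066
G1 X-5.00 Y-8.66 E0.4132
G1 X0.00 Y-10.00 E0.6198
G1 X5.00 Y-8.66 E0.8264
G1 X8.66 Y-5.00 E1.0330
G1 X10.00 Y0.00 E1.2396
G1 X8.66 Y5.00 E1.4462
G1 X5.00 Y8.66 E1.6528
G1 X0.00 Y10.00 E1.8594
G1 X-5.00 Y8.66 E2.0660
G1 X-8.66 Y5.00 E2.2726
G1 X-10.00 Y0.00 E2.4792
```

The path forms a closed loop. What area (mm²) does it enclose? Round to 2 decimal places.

Apply the shoelace formula to the sequence of (X, Y) vertices; enclosed area = 299.99 mm².

299.99 mm²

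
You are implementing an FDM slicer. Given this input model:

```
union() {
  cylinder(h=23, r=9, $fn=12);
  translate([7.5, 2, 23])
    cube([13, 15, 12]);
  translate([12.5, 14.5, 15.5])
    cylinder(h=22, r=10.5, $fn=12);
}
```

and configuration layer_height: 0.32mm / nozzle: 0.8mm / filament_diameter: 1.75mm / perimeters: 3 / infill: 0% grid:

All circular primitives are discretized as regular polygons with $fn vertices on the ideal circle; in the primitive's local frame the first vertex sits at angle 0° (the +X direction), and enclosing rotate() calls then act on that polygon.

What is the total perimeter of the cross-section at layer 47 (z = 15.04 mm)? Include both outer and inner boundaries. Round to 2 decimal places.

55.90 mm

At z = 15.04 mm: the r=9 cylinder contributes a regular 12-gon of circumradius 9 (perimeter = 2·12·9.000·sin(180°/12) = 55.90 mm); the cube at (7.5, 2) is absent (z outside [23, 35]); the cylinder at (12.5, 14.5) is absent (z outside [15.5, 37.5]); Combining (union): only the r=9 cylinder is present, so the union is just that shape — boundary = 55.90 mm. Overall, the cross-section is a single solid region. Total boundary length (outer) = 55.90 mm.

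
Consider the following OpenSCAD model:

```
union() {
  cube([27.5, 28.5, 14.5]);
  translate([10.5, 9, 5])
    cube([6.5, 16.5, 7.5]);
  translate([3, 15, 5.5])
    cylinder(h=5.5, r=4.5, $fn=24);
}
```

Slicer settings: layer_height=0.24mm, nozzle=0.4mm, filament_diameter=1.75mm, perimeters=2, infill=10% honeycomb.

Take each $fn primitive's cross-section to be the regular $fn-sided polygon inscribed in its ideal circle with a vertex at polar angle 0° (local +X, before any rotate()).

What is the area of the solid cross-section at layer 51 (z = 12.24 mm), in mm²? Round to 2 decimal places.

At z = 12.24 mm: the 27.5×28.5 cube contributes its full rectangle (area 783.75 mm²); the cube at (10.5, 9) (footprint 6.5×16.5) is included at this height (area 107.25 mm²); the cylinder at (3, 15) does not reach this height (z outside [5.5, 11]); Taking the union: the 6.5×16.5 cube at (10.5, 9) lies entirely inside the 27.5×28.5 cube, so the union is just the 27.5×28.5 cube — area = 783.75 mm². Overall, the cross-section is a single solid region. Net area = 783.75 mm².

783.75 mm²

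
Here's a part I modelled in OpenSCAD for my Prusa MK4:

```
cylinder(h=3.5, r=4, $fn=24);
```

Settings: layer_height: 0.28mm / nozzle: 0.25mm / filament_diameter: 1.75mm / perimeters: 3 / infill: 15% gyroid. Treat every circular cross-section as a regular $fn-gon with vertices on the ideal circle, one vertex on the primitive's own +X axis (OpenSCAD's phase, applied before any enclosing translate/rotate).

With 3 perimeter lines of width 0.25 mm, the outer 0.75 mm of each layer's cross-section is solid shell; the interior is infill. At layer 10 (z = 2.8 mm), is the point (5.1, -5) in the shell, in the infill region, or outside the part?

At z = 2.8 mm: the r=4 cylinder contributes a regular 24-gon of circumradius 4. Overall, the cross-section is a single solid region. The nearest boundary edge runs (2.00, -3.46)→(2.83, -2.83); distance from the point to it = 3.14 mm. The point is not inside any of the regions above, so it lies outside the cross-section (3.14 mm from the nearest boundary).

outside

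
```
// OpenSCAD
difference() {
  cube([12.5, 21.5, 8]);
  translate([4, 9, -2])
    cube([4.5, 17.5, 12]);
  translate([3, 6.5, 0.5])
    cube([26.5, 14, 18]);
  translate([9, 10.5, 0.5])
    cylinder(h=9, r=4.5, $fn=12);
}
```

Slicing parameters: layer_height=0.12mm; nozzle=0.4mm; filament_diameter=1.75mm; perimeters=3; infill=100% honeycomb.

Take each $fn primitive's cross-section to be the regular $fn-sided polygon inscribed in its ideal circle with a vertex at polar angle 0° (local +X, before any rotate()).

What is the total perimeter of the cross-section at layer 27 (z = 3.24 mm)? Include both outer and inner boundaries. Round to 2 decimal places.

80.13 mm

At z = 3.24 mm: the 12.5×21.5 cube contributes its full rectangle (perimeter 68.00 mm); the cube at (4, 9) (footprint 4.5×17.5) is included at this height (perimeter 44.00 mm); the cube at (3, 6.5) (footprint 26.5×14) is included at this height (perimeter 81.00 mm); the cylinder at (9, 10.5): section is a regular 12-gon, circumradius r=4.5 (perimeter = 2·12·4.500·sin(180°/12) = 27.95 mm); After the difference (first − rest): starting from the 12.5×21.5 cube, the 4.5×17.5 cube at (4, 9) partially overlaps it — only the 56.25 mm² overlap (of its 78.75 mm²) is removed, clipping the outline; the 26.5×14 cube at (3, 6.5) partially overlaps it — only the 81.25 mm² overlap (of its 371.00 mm²) is removed, clipping the outline; the r=4.5 cylinder at (9, 10.5) partially overlaps it — only the 0.93 mm² overlap (of its 60.75 mm²) is removed, clipping the outline — boundary = 80.13 mm. Overall, the cross-section has 2 separate islands. Total boundary length (outer) = 80.13 mm.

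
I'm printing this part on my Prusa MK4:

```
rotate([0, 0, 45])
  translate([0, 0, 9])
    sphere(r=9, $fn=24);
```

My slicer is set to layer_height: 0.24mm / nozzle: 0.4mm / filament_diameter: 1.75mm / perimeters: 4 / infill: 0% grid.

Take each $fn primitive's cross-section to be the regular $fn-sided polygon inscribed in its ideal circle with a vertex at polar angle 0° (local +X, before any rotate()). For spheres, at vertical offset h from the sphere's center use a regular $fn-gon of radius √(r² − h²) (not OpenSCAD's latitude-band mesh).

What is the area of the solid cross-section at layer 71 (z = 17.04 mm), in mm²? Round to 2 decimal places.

50.81 mm²

At z = 17.04 mm: the r=9 sphere slices to a regular 24-gon of circumradius 4.045 (√(r²−h²) with h=8.04 from center) (area = (24/2)·4.045²·sin(360°/24) = 50.81 mm²); (whole slice rotated 45° about Z — lengths, areas and connectivity unchanged). Overall, the cross-section is a single solid region. Net area = 50.81 mm².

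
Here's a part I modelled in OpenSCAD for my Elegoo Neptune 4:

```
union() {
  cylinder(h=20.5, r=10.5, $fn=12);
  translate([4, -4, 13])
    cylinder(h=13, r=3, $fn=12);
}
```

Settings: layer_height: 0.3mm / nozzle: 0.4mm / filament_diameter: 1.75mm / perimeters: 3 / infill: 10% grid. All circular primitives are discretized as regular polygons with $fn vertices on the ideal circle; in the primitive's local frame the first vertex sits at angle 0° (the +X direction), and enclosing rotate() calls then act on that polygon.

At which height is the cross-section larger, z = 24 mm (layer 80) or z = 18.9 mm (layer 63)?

Layer 80 (z = 24): the cylinder does not reach this height (z outside [0, 20.5]); the r=3 cylinder at (4, -4) contributes a regular 12-gon of circumradius 3 (area = (12/2)·3.000²·sin(360°/12) = 27.00 mm²); Merging all regions: only the r=3 cylinder at (4, -4) is present, so the union is just that shape — area = 27.00 mm². So its area = 27.00 mm². Layer 63 (z = 18.9): the r=10.5 cylinder contributes a regular 12-gon of circumradius 10.5 (area = (12/2)·10.500²·sin(360°/12) = 330.75 mm²); the r=3 cylinder at (4, -4) contributes a regular 12-gon of circumradius 3 (area = (12/2)·3.000²·sin(360°/12) = 27.00 mm²); Taking the union: the r=3 cylinder at (4, -4) lies entirely inside the r=10.5 cylinder, so the union is just the r=10.5 cylinder — area = 330.75 mm². So its area = 330.75 mm². Layer 63 is larger (330.75 vs 27.00 mm²).

layer 63 (z = 18.9 mm)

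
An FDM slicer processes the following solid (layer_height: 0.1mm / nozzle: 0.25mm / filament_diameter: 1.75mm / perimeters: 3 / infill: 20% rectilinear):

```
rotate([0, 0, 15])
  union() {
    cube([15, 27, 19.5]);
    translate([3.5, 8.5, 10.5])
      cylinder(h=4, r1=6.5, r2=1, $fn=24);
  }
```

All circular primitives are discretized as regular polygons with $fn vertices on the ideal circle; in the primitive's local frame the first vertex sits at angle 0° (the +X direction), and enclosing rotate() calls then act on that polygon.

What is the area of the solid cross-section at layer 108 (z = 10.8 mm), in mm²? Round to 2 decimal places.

422.67 mm²

At z = 10.8 mm: the 15×27 cube contributes its full rectangle (area 405.00 mm²); the cone at (3.5, 8.5) contributes a regular 24-gon of circumradius 6.087 (interpolated between r1=6.5 and r2=1 at t=0.075) (area = (24/2)·6.087²·sin(360°/24) = 115.09 mm²); Merging all regions: the regions partially overlap — summed areas 520.09 mm² minus the doubly-counted overlap 97.43 mm² gives 422.67 mm² — area = 422.67 mm²; (whole slice rotated 15° about Z — lengths, areas and connectivity unchanged). Overall, the cross-section is a single solid region. Net area = 422.67 mm².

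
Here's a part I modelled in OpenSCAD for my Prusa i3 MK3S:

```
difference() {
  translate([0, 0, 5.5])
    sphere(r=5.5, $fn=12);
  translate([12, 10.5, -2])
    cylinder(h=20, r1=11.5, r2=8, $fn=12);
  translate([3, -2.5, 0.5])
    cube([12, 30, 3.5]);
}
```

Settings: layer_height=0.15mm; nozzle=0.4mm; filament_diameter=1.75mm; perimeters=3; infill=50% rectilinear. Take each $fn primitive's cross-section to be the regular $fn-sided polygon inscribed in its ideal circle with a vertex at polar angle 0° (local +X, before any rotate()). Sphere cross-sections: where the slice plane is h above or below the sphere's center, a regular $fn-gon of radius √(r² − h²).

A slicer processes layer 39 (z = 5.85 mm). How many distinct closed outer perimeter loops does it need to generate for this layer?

1

At z = 5.85 mm: the r=5.5 sphere slices to a regular 12-gon of circumradius 5.489 (√(r²−h²) with h=0.35 from center); the cone at (12, 10.5): at t=0.392 of its height the radius interpolates to r₁+(r₂−r₁)t = 10.126, giving a regular 12-gon of that circumradius; the cube at (3, -2.5) is absent (z outside [0.5, 4]); Subtracting the remaining from the first: starting from the r=5.5 sphere, the cone at (12, 10.5) misses the remaining region (no effect) — 1 connected region. The result has 1 disconnected region.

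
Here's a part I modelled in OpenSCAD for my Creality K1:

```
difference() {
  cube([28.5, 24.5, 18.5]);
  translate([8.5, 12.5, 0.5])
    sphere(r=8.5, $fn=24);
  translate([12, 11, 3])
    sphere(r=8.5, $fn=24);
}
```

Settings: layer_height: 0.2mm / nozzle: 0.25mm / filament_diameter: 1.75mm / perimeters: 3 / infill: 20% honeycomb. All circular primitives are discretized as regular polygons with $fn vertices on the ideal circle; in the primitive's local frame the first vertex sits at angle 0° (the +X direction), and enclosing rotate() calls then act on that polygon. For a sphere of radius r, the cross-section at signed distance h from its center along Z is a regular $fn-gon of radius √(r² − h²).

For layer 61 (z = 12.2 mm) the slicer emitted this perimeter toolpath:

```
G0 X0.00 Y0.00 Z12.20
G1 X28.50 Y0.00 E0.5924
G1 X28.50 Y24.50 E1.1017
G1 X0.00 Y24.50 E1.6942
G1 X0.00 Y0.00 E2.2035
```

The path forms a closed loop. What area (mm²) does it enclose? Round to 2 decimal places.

698.25 mm²

Apply the shoelace formula to the sequence of (X, Y) vertices; enclosed area = 698.25 mm².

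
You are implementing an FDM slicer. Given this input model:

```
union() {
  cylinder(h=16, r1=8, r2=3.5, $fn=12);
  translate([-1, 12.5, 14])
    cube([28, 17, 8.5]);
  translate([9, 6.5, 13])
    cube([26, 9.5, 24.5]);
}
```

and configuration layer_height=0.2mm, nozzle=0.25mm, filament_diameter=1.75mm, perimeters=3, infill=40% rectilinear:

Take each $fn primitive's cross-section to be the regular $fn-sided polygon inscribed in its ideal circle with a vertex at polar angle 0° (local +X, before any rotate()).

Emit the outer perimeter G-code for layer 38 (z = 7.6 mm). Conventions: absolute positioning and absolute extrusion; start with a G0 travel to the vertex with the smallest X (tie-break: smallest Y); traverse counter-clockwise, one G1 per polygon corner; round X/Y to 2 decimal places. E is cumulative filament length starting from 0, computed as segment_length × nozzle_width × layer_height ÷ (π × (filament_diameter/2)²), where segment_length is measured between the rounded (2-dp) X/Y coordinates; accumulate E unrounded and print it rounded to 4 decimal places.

G0 X-5.86 Y0.00 Z7.60
G1 X-5.08 Y-2.93 E0.0630
G1 X-2.93 Y-5.08 E0.1262
G1 X0.00 Y-5.86 E0.1893
G1 X2.93 Y-5.08 E0.2523
G1 X5.08 Y-2.93 E0.3155
G1 X5.86 Y0.00 E0.3785
G1 X5.08 Y2.93 E0.4416
G1 X2.93 Y5.08 E0.5048
G1 X0.00 Y5.86 E0.5678
G1 X-2.93 Y5.08 E0.6308
G1 X-5.08 Y2.93 E0.6940
G1 X-5.86 Y0.00 E0.7571

At z = 7.6 mm: the cone contributes a regular 12-gon of circumradius 5.863 (interpolated between r1=8 and r2=3.5 at t=0.475); the cube at (-1, 12.5) is absent (z outside [14, 22.5]); the cube at (9, 6.5) does not reach this height (z outside [13, 37.5]); Taking the union: only the cone is present, so the union is just that shape — 1 connected region. The outline is a single polygon with 12 vertices. Extrusion per mm of travel: 0.25 × 0.2 / (π × 0.875²) = 0.020788. Accumulating E over each segment gives final E = 0.7571.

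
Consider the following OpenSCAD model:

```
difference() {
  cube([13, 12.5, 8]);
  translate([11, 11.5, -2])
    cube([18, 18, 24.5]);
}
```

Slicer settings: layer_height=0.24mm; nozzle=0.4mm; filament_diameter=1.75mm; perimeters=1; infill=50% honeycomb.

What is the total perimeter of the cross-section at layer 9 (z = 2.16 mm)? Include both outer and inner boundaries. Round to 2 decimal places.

At z = 2.16 mm: the 13×12.5 cube contributes its full rectangle (perimeter 51.00 mm); the 18×18 cube at (11, 11.5) contributes its full rectangle (perimeter 72.00 mm); Subtracting the remaining from the first: starting from the 13×12.5 cube, the 18×18 cube at (11, 11.5) partially overlaps it — only the 2.00 mm² overlap (of its 324.00 mm²) is removed, clipping the outline — boundary = 51.00 mm. Overall, the cross-section is a single solid region. Total boundary length (outer) = 51.00 mm.

51.00 mm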